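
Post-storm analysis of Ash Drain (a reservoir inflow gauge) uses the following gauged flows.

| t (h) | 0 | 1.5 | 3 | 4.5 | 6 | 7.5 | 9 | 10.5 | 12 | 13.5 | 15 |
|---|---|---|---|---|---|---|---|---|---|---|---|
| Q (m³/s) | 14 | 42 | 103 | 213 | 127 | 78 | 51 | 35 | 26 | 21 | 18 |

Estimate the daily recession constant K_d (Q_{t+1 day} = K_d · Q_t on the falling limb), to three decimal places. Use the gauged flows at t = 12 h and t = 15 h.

Between t = 12 h and t = 15 h the flow falls from 26 to 18 m³/s over 2×1.5 h = 3 h.
Per-interval ratio K = (18/26)^(1/2) = 0.8321; K_d = K^(24/1.5) = 0.053.

K_d ≈ 0.053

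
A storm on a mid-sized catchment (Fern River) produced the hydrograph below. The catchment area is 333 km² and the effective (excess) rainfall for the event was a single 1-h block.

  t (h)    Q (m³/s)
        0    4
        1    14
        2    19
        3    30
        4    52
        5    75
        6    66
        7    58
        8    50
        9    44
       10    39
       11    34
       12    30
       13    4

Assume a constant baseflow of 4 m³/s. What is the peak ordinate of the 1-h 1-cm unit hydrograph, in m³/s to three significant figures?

U_p ≈ 142 m³/s

Direct runoff: 0.0, 10.0, 15.0, 26.0, 48.0, 71.0, 62.0, 54.0, 46.0, 40.0, 35.0, 30.0, 26.0, 0.0 m³/s; ΣQ_DR = 463.0 m³/s, peak = 71.0 m³/s.
Runoff depth d = ΣQ_DR·Δt / A = 463.0 × 3600 / (333 km²) = 5.005 mm.
The 1-cm UH is the DRH scaled by (10 mm)/d, so U_p = 71.0 × 10/5.005 = 142 m³/s.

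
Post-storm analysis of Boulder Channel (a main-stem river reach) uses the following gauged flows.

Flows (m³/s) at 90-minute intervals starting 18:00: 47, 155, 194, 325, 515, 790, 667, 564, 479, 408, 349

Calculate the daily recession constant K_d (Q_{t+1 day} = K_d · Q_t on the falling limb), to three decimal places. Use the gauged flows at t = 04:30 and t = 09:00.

K_d ≈ 0.077

Between t = 04:30 and t = 09:00 the flow falls from 564 to 349 m³/s over 3×1.5 h = 4.5 h.
Per-interval ratio K = (349/564)^(1/3) = 0.8521; K_d = K^(24/1.5) = 0.077.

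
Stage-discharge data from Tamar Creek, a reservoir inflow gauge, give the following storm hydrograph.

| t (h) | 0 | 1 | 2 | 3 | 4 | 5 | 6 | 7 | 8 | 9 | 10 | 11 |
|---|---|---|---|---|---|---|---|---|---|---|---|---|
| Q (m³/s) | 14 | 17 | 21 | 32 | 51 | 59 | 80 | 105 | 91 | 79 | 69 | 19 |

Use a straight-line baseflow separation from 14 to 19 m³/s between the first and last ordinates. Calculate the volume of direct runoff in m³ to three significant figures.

V ≈ 1.58 × 10^6 m³

Direct-runoff ordinates (Q − Q_b): 0.00, 2.55, 6.09, 16.64, 35.18, 42.73, 63.27, 87.82, 73.36, 60.91, 50.45, 0.00 m³/s.
ΣQ_DR = 439.0 m³/s.
With Δt = 1 h = 3600 s, V = ΣQ_DR · Δt = 439.0 × 3600 = 1.58 × 10^6 m³.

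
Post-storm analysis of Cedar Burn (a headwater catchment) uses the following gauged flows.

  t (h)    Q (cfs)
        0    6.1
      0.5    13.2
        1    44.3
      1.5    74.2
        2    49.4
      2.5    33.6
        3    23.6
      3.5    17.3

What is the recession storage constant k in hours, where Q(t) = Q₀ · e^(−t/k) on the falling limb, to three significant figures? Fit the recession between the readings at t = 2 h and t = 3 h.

k ≈ 1.35 h

On the falling limb, Q drops from 49.4 to 23.6 cfs between t = 2 h and t = 3 h (Δt = 1 h).
k = −Δt / ln(Q₂/Q₁) = −1 / ln(23.6/49.4) = 1.35 h.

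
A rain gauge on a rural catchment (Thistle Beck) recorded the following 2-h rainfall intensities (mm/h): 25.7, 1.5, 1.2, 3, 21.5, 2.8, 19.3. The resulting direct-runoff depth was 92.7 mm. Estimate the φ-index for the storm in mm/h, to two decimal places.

φ ≈ 6.72 mm/h

Only the 3 blocks with intensity above φ contribute runoff: 25.7, 21.5, 19.3 mm/h.
Σ(I−φ)·Δt = d  ⇒  (25.7+21.5+19.3 − 3φ)·2 = 92.7
φ = (66.50 − 92.7/2) / 3 = 6.72 mm/h.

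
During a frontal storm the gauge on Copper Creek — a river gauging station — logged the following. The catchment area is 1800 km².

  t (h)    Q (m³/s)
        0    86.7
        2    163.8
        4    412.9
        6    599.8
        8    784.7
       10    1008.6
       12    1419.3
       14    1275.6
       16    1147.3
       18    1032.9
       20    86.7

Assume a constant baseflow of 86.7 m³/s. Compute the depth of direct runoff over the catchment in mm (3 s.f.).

Direct runoff: 0.0, 77.1, 326.2, 513.1, 698.0, 921.9, 1332.6, 1188.9, 1060.6, 946.2, 0.0 m³/s; ΣQ_DR = 7065 m³/s.
V = ΣQ_DR · Δt = 7065 × 7200 s = 5.087 × 10^7 m³.
Over A = 1800 km², depth = V / A = 28.3 mm.

d ≈ 28.3 mm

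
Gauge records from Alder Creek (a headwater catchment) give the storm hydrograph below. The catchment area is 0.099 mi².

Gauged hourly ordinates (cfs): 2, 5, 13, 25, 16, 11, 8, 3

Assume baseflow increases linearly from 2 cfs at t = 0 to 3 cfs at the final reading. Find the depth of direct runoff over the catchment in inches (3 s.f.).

d ≈ 0.986 in

Direct runoff: 0.00, 2.86, 10.71, 22.57, 13.43, 8.29, 5.14, 0.00 cfs; ΣQ_DR = 63.00 cfs.
V = ΣQ_DR · Δt = 63.00 × 3600 s = 2.268 × 10^5 ft³.
Over A = 0.099 mi², depth = V / A = 0.986 in.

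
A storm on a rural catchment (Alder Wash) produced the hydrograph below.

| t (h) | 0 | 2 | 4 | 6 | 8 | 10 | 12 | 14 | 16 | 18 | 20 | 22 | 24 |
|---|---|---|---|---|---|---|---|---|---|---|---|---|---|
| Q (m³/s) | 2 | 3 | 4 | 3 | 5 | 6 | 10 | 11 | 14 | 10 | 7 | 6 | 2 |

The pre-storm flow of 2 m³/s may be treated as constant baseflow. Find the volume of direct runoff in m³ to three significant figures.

V ≈ 4.10 × 10^5 m³

Direct-runoff ordinates (Q − Q_b): 0.0, 1.0, 2.0, 1.0, 3.0, 4.0, 8.0, 9.0, 12.0, 8.0, 5.0, 4.0, 0.0 m³/s.
ΣQ_DR = 57.00 m³/s.
With Δt = 2 h = 7200 s, V = ΣQ_DR · Δt = 57.00 × 7200 = 4.10 × 10^5 m³.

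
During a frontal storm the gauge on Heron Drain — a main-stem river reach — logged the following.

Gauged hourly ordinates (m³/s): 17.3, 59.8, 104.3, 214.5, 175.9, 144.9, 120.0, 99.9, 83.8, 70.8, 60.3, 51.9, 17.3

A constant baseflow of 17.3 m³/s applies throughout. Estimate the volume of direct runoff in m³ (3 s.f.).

Direct-runoff ordinates (Q − Q_b): 0.0, 42.5, 87.0, 197.2, 158.6, 127.6, 102.7, 82.6, 66.5, 53.5, 43.0, 34.6, 0.0 m³/s.
ΣQ_DR = 995.8 m³/s.
With Δt = 1 h = 3600 s, V = ΣQ_DR · Δt = 995.8 × 3600 = 3.58 × 10^6 m³.

V ≈ 3.58 × 10^6 m³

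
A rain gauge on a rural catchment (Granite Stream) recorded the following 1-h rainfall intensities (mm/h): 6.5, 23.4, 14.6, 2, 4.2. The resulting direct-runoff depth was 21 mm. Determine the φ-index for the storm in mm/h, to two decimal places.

φ ≈ 8.50 mm/h

Only the 2 blocks with intensity above φ contribute runoff: 23.4, 14.6 mm/h.
Σ(I−φ)·Δt = d  ⇒  (23.4+14.6 − 2φ)·1 = 21
φ = (38.00 − 21/1) / 2 = 8.50 mm/h.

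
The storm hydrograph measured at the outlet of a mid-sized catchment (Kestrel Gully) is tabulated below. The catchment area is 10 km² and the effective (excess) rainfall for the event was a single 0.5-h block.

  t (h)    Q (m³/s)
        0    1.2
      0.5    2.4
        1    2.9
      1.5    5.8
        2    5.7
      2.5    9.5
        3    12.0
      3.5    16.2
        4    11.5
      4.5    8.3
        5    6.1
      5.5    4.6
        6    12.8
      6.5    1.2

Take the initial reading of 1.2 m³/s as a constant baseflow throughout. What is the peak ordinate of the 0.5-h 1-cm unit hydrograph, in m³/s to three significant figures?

U_p ≈ 9.99 m³/s

Direct runoff: 0.0, 1.2, 1.7, 4.6, 4.5, 8.3, 10.8, 15.0, 10.3, 7.1, 4.9, 3.4, 11.6, 0.0 m³/s; ΣQ_DR = 83.40 m³/s, peak = 15.0 m³/s.
Runoff depth d = ΣQ_DR·Δt / A = 83.40 × 1800 / (10 km²) = 15.01 mm.
The 1-cm UH is the DRH scaled by (10 mm)/d, so U_p = 15.0 × 10/15.01 = 9.99 m³/s.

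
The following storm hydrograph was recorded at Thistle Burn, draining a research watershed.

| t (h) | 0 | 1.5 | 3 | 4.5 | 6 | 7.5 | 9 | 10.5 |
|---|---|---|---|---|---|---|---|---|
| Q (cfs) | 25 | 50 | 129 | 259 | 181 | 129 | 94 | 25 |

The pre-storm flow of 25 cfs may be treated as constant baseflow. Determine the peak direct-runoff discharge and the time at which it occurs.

Q_p = 234.0 cfs at t = 4.5 h

Subtracting baseflow gives direct-runoff ordinates: 0.0, 25.0, 104.0, 234.0, 156.0, 104.0, 69.0, 0.0 cfs.
The maximum is 234.0 cfs, occurring at the reading for t = 4.5 h.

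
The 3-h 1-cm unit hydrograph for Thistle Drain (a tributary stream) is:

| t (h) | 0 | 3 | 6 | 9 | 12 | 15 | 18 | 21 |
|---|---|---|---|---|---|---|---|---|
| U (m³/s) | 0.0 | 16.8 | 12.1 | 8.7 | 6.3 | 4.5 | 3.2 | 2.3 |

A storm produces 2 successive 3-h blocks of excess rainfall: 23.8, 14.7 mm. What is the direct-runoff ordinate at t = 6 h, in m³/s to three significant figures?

Q ≈ 53.5 m³/s

By discrete convolution, Q_j = Σ (P_i / 10 mm) · U_{j−i}.
At t = 6 h (j=2): Q = (23.8/10)·12.1 + (14.7/10)·16.8 = 53.5 m³/s.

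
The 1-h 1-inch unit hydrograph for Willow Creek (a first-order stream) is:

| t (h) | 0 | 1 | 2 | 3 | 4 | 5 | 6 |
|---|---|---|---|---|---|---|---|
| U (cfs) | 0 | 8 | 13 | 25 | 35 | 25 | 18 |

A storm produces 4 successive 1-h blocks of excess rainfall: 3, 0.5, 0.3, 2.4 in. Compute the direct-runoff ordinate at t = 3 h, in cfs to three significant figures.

Q ≈ 83.9 cfs

By discrete convolution, Q_j = Σ (P_i / 1 in) · U_{j−i}.
At t = 3 h (j=3): Q = (3/1)·25 + (0.5/1)·13 + (0.3/1)·8 + (2.4/1)·0 = 83.9 cfs.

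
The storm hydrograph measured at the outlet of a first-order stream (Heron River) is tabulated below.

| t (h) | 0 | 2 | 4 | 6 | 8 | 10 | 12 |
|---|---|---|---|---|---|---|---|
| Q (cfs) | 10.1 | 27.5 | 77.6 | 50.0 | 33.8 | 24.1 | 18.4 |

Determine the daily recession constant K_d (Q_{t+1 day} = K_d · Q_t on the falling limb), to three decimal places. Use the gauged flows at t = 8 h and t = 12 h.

Between t = 8 h and t = 12 h the flow falls from 33.8 to 18.4 cfs over 2×2 h = 4 h.
Per-interval ratio K = (18.4/33.8)^(1/2) = 0.7378; K_d = K^(24/2) = 0.026.

K_d ≈ 0.026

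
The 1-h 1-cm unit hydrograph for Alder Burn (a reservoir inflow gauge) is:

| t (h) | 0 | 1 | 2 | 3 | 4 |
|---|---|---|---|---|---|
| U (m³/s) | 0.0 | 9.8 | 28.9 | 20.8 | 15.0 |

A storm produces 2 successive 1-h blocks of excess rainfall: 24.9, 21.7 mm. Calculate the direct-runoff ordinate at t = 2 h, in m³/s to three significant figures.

By discrete convolution, Q_j = Σ (P_i / 10 mm) · U_{j−i}.
At t = 2 h (j=2): Q = (24.9/10)·28.9 + (21.7/10)·9.8 = 93.2 m³/s.

Q ≈ 93.2 m³/s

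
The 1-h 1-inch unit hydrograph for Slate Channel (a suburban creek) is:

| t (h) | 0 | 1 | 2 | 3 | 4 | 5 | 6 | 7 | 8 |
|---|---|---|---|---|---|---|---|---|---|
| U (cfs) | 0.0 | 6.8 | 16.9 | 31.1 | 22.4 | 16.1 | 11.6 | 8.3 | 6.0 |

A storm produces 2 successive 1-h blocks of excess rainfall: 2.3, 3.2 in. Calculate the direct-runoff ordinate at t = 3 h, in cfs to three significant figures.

By discrete convolution, Q_j = Σ (P_i / 1 in) · U_{j−i}.
At t = 3 h (j=3): Q = (2.3/1)·31.1 + (3.2/1)·16.9 = 126 cfs.

Q ≈ 126 cfs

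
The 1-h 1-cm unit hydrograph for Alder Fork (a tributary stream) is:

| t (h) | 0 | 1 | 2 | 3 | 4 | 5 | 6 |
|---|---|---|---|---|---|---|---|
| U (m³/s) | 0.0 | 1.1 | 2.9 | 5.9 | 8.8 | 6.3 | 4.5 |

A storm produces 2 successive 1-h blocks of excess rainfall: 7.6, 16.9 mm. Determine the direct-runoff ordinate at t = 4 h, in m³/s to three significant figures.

By discrete convolution, Q_j = Σ (P_i / 10 mm) · U_{j−i}.
At t = 4 h (j=4): Q = (7.6/10)·8.8 + (16.9/10)·5.9 = 16.7 m³/s.

Q ≈ 16.7 m³/s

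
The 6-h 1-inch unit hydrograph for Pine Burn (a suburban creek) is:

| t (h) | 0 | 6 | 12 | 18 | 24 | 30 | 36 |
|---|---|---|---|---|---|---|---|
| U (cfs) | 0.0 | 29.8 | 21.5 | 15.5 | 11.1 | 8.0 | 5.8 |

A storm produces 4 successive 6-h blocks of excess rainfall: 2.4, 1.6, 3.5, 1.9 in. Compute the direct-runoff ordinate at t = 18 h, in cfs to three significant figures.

Q ≈ 176 cfs

By discrete convolution, Q_j = Σ (P_i / 1 in) · U_{j−i}.
At t = 18 h (j=3): Q = (2.4/1)·15.5 + (1.6/1)·21.5 + (3.5/1)·29.8 + (1.9/1)·0.0 = 176 cfs.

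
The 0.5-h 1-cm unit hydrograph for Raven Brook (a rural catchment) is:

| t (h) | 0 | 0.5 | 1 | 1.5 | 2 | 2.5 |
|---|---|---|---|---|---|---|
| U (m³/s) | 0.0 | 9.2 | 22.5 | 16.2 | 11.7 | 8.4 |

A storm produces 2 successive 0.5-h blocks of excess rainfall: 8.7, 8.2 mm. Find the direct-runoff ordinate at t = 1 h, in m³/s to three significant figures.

By discrete convolution, Q_j = Σ (P_i / 10 mm) · U_{j−i}.
At t = 1 h (j=2): Q = (8.7/10)·22.5 + (8.2/10)·9.2 = 27.1 m³/s.

Q ≈ 27.1 m³/s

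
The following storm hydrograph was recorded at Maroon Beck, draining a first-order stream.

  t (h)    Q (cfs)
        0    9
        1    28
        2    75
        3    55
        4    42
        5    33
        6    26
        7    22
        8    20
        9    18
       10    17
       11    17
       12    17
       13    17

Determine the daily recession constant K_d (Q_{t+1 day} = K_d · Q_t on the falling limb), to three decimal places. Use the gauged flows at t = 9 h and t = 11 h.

Between t = 9 h and t = 11 h the flow falls from 18 to 17 cfs over 2×1 h = 2 h.
Per-interval ratio K = (17/18)^(1/2) = 0.9718; K_d = K^(24/1) = 0.504.

K_d ≈ 0.504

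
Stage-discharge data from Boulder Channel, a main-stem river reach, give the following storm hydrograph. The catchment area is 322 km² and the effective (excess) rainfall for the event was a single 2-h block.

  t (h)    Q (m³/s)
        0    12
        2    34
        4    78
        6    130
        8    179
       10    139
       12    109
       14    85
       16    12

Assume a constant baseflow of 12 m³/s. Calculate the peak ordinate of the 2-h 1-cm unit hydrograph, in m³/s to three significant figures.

Direct runoff: 0.0, 22.0, 66.0, 118.0, 167.0, 127.0, 97.0, 73.0, 0.0 m³/s; ΣQ_DR = 670.0 m³/s, peak = 167.0 m³/s.
Runoff depth d = ΣQ_DR·Δt / A = 670.0 × 7200 / (322 km²) = 14.98 mm.
The 1-cm UH is the DRH scaled by (10 mm)/d, so U_p = 167.0 × 10/14.98 = 111 m³/s.

U_p ≈ 111 m³/s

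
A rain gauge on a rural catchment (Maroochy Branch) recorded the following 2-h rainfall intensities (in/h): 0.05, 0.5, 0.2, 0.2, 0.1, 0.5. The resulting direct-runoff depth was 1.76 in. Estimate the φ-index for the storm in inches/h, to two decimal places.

φ ≈ 0.13 in/h

Only the 4 blocks with intensity above φ contribute runoff: 0.5, 0.2, 0.2, 0.5 in/h.
Σ(I−φ)·Δt = d  ⇒  (0.5+0.2+0.2+0.5 − 4φ)·2 = 1.76
φ = (1.400 − 1.76/2) / 4 = 0.13 in/h.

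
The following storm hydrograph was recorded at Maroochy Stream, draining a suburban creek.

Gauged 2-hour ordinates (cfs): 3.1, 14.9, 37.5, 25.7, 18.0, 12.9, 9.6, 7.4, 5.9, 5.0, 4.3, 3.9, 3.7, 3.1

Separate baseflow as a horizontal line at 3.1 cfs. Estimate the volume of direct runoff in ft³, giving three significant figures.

Direct-runoff ordinates (Q − Q_b): 0.0, 11.8, 34.4, 22.6, 14.9, 9.8, 6.5, 4.3, 2.8, 1.9, 1.2, 0.8, 0.6, 0.0 cfs.
ΣQ_DR = 111.6 cfs.
With Δt = 2 h = 7200 s, V = ΣQ_DR · Δt = 111.6 × 7200 = 8.04 × 10^5 ft³.

V ≈ 8.04 × 10^5 ft³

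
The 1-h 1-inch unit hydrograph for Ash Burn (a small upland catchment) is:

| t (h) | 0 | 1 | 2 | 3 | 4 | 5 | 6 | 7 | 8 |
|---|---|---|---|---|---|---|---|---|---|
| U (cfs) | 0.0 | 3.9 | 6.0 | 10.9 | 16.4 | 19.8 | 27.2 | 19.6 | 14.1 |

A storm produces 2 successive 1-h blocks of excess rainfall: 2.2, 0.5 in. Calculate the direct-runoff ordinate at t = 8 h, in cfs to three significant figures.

Q ≈ 40.8 cfs

By discrete convolution, Q_j = Σ (P_i / 1 in) · U_{j−i}.
At t = 8 h (j=8): Q = (2.2/1)·14.1 + (0.5/1)·19.6 = 40.8 cfs.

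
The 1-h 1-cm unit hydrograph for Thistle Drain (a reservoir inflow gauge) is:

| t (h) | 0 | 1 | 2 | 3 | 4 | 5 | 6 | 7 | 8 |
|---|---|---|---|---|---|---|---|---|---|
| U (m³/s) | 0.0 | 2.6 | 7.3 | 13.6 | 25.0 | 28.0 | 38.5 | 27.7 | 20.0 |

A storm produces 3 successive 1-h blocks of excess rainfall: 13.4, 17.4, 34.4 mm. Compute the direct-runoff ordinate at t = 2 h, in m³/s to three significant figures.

Q ≈ 14.3 m³/s

By discrete convolution, Q_j = Σ (P_i / 10 mm) · U_{j−i}.
At t = 2 h (j=2): Q = (13.4/10)·7.3 + (17.4/10)·2.6 + (34.4/10)·0.0 = 14.3 m³/s.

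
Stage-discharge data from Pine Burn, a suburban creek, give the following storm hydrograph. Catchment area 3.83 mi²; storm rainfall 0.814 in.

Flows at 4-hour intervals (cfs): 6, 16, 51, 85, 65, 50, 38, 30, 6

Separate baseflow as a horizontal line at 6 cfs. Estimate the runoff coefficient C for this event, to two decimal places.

C ≈ 0.58

ΣQ_DR = 293.0 cfs; V = ΣQ_DR·Δt = 4.219 × 10^6 ft³.
Runoff depth d = V / A = 0.4742 in.
C = d / P = 0.4742 / 0.814 = 0.58.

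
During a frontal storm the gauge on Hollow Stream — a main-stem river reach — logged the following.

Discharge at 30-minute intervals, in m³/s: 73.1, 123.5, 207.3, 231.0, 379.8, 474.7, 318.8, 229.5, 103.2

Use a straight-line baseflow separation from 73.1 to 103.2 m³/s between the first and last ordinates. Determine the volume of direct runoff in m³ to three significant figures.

Direct-runoff ordinates (Q − Q_b): 0.00, 46.64, 126.67, 146.61, 291.65, 382.79, 223.12, 130.06, 0.00 m³/s.
ΣQ_DR = 1348 m³/s.
With Δt = 0.5 h = 1800 s, V = ΣQ_DR · Δt = 1348 × 1800 = 2.43 × 10^6 m³.

V ≈ 2.43 × 10^6 m³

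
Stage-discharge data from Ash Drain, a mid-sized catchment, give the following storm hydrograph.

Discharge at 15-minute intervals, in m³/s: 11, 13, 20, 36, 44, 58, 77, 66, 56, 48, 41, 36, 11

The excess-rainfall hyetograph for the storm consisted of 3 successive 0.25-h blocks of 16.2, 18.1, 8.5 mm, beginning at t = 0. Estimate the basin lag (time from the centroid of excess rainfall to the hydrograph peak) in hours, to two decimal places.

Centroid of excess rainfall: t_c = Σ P_i·t̄_i / ΣP_i = 0.3300 h (block centres at 0.125, 0.375, 0.625 h).
Hydrograph peak occurs at t = 1.5 h, so basin lag t_L = 1.5 − 0.3300 = 1.17 h.

t_L ≈ 1.17 h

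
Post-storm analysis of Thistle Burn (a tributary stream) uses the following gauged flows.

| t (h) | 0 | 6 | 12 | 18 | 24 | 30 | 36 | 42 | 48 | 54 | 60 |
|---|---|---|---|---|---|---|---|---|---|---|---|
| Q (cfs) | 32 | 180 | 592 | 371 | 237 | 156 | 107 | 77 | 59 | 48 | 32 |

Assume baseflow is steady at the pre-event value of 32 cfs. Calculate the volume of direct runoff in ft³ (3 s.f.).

Direct-runoff ordinates (Q − Q_b): 0.0, 148.0, 560.0, 339.0, 205.0, 124.0, 75.0, 45.0, 27.0, 16.0, 0.0 cfs.
ΣQ_DR = 1539 cfs.
With Δt = 6 h = 21600 s, V = ΣQ_DR · Δt = 1539 × 21600 = 3.32 × 10^7 ft³.

V ≈ 3.32 × 10^7 ft³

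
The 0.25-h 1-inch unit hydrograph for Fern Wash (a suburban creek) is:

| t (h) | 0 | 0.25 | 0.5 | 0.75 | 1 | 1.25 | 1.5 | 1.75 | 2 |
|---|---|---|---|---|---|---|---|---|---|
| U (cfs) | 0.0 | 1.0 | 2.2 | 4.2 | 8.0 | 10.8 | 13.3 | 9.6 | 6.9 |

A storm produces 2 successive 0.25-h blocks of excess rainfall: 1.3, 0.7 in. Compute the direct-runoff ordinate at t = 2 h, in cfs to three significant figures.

By discrete convolution, Q_j = Σ (P_i / 1 in) · U_{j−i}.
At t = 2 h (j=8): Q = (1.3/1)·6.9 + (0.7/1)·9.6 = 15.7 cfs.

Q ≈ 15.7 cfs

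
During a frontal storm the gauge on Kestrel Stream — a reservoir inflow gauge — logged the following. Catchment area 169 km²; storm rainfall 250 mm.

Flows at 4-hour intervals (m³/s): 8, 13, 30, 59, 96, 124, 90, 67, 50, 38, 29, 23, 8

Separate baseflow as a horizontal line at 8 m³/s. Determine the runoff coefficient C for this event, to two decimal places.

ΣQ_DR = 531.0 m³/s; V = ΣQ_DR·Δt = 7.646 × 10^6 m³.
Runoff depth d = V / A = 45.24 mm.
C = d / P = 45.24 / 250 = 0.18.

C ≈ 0.18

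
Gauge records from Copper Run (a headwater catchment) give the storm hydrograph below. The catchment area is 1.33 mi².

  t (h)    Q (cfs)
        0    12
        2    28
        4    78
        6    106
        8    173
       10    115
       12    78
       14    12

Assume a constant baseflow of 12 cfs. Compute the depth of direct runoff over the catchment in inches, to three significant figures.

Direct runoff: 0.0, 16.0, 66.0, 94.0, 161.0, 103.0, 66.0, 0.0 cfs; ΣQ_DR = 506.0 cfs.
V = ΣQ_DR · Δt = 506.0 × 7200 s = 3.643 × 10^6 ft³.
Over A = 1.33 mi², depth = V / A = 1.18 in.

d ≈ 1.18 in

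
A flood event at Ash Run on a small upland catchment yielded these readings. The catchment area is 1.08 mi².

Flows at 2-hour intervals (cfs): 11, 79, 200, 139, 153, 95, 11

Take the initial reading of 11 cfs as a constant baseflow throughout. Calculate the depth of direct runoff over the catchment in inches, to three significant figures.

Direct runoff: 0.0, 68.0, 189.0, 128.0, 142.0, 84.0, 0.0 cfs; ΣQ_DR = 611.0 cfs.
V = ΣQ_DR · Δt = 611.0 × 7200 s = 4.399 × 10^6 ft³.
Over A = 1.08 mi², depth = V / A = 1.75 in.

d ≈ 1.75 in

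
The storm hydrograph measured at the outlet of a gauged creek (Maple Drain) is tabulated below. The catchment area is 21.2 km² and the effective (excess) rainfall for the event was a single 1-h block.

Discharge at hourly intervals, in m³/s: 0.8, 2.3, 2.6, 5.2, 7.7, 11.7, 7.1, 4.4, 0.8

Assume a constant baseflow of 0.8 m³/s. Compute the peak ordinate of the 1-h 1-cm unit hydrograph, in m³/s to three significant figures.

U_p ≈ 18.1 m³/s

Direct runoff: 0.0, 1.5, 1.8, 4.4, 6.9, 10.9, 6.3, 3.6, 0.0 m³/s; ΣQ_DR = 35.40 m³/s, peak = 10.9 m³/s.
Runoff depth d = ΣQ_DR·Δt / A = 35.40 × 3600 / (21.2 km²) = 6.011 mm.
The 1-cm UH is the DRH scaled by (10 mm)/d, so U_p = 10.9 × 10/6.011 = 18.1 m³/s.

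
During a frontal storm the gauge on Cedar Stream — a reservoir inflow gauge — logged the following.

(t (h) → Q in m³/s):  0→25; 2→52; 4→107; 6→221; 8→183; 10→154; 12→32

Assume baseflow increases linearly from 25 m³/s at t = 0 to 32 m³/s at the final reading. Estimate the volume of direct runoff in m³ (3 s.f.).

V ≈ 4.14 × 10^6 m³

Direct-runoff ordinates (Q − Q_b): 0.00, 25.83, 79.67, 192.50, 153.33, 123.17, 0.00 m³/s.
ΣQ_DR = 574.5 m³/s.
With Δt = 2 h = 7200 s, V = ΣQ_DR · Δt = 574.5 × 7200 = 4.14 × 10^6 m³.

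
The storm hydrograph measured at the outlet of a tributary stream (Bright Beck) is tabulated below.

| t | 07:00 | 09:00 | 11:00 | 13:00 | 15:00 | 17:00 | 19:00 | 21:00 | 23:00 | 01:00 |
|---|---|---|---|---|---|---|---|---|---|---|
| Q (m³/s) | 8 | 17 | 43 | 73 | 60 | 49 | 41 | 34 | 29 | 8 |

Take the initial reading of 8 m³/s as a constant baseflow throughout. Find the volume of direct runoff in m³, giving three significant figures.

V ≈ 2.03 × 10^6 m³

Direct-runoff ordinates (Q − Q_b): 0.0, 9.0, 35.0, 65.0, 52.0, 41.0, 33.0, 26.0, 21.0, 0.0 m³/s.
ΣQ_DR = 282.0 m³/s.
With Δt = 2 h = 7200 s, V = ΣQ_DR · Δt = 282.0 × 7200 = 2.03 × 10^6 m³.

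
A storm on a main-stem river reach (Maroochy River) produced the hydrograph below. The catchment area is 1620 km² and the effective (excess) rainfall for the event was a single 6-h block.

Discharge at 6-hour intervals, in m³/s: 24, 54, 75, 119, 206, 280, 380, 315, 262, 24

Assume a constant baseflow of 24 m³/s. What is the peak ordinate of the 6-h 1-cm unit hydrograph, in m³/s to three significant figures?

U_p ≈ 178 m³/s

Direct runoff: 0.0, 30.0, 51.0, 95.0, 182.0, 256.0, 356.0, 291.0, 238.0, 0.0 m³/s; ΣQ_DR = 1499 m³/s, peak = 356.0 m³/s.
Runoff depth d = ΣQ_DR·Δt / A = 1499 × 21600 / (1620 km²) = 19.99 mm.
The 1-cm UH is the DRH scaled by (10 mm)/d, so U_p = 356.0 × 10/19.99 = 178 m³/s.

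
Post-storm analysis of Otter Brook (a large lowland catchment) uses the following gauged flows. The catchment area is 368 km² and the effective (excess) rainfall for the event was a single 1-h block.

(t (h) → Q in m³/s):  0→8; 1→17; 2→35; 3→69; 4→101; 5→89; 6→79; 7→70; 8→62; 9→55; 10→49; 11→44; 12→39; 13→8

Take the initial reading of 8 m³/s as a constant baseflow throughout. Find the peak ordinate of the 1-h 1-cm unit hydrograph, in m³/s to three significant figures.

U_p ≈ 155 m³/s

Direct runoff: 0.0, 9.0, 27.0, 61.0, 93.0, 81.0, 71.0, 62.0, 54.0, 47.0, 41.0, 36.0, 31.0, 0.0 m³/s; ΣQ_DR = 613.0 m³/s, peak = 93.0 m³/s.
Runoff depth d = ΣQ_DR·Δt / A = 613.0 × 3600 / (368 km²) = 5.997 mm.
The 1-cm UH is the DRH scaled by (10 mm)/d, so U_p = 93.0 × 10/5.997 = 155 m³/s.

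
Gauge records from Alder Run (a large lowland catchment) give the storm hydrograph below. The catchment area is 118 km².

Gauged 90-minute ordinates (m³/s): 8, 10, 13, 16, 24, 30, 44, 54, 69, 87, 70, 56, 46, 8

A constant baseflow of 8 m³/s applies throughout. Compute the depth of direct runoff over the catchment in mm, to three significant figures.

d ≈ 19.4 mm

Direct runoff: 0.0, 2.0, 5.0, 8.0, 16.0, 22.0, 36.0, 46.0, 61.0, 79.0, 62.0, 48.0, 38.0, 0.0 m³/s; ΣQ_DR = 423.0 m³/s.
V = ΣQ_DR · Δt = 423.0 × 5400 s = 2.284 × 10^6 m³.
Over A = 118 km², depth = V / A = 19.4 mm.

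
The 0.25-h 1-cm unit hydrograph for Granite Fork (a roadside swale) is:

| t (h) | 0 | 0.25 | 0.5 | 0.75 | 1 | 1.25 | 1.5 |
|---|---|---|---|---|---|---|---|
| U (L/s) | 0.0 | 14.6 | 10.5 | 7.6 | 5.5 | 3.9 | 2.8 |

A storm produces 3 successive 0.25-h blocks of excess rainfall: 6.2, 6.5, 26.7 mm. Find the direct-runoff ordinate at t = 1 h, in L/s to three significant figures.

Q ≈ 36.4 L/s

By discrete convolution, Q_j = Σ (P_i / 10 mm) · U_{j−i}.
At t = 1 h (j=4): Q = (6.2/10)·5.5 + (6.5/10)·7.6 + (26.7/10)·10.5 = 36.4 L/s.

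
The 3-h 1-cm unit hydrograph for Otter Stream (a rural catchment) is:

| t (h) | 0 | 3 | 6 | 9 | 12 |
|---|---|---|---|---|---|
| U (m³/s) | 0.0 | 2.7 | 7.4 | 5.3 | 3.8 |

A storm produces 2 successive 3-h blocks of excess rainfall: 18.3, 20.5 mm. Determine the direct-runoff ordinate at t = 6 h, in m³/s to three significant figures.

Q ≈ 19.1 m³/s

By discrete convolution, Q_j = Σ (P_i / 10 mm) · U_{j−i}.
At t = 6 h (j=2): Q = (18.3/10)·7.4 + (20.5/10)·2.7 = 19.1 m³/s.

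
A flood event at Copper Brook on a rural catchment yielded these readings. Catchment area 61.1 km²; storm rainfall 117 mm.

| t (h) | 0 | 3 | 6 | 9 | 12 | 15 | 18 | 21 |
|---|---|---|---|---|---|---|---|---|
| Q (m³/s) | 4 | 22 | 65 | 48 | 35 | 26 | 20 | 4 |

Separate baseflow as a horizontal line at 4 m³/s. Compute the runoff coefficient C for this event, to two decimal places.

ΣQ_DR = 192.0 m³/s; V = ΣQ_DR·Δt = 2.074 × 10^6 m³.
Runoff depth d = V / A = 33.94 mm.
C = d / P = 33.94 / 117 = 0.29.

C ≈ 0.29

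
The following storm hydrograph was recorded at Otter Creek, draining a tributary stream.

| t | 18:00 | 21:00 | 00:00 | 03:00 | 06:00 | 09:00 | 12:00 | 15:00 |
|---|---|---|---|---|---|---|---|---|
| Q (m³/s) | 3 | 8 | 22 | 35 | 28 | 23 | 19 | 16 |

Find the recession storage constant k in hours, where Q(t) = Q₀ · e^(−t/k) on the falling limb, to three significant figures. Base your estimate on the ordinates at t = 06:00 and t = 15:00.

On the falling limb, Q drops from 28 to 16 m³/s between t = 06:00 and t = 15:00 (Δt = 9 h).
k = −Δt / ln(Q₂/Q₁) = −9 / ln(16/28) = 16.1 h.

k ≈ 16.1 h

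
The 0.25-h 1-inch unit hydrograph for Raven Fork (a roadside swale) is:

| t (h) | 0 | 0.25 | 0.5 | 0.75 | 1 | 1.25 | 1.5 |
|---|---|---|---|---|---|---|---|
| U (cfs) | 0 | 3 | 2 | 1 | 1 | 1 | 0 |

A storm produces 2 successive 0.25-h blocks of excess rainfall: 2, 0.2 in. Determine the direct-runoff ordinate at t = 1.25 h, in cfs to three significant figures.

By discrete convolution, Q_j = Σ (P_i / 1 in) · U_{j−i}.
At t = 1.25 h (j=5): Q = (2/1)·1 + (0.2/1)·1 = 2.20 cfs.

Q ≈ 2.20 cfs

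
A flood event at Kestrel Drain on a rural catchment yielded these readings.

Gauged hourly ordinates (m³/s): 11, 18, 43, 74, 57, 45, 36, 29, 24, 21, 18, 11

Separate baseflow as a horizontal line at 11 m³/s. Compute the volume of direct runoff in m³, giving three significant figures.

Direct-runoff ordinates (Q − Q_b): 0.0, 7.0, 32.0, 63.0, 46.0, 34.0, 25.0, 18.0, 13.0, 10.0, 7.0, 0.0 m³/s.
ΣQ_DR = 255.0 m³/s.
With Δt = 1 h = 3600 s, V = ΣQ_DR · Δt = 255.0 × 3600 = 9.18 × 10^5 m³.

V ≈ 9.18 × 10^5 m³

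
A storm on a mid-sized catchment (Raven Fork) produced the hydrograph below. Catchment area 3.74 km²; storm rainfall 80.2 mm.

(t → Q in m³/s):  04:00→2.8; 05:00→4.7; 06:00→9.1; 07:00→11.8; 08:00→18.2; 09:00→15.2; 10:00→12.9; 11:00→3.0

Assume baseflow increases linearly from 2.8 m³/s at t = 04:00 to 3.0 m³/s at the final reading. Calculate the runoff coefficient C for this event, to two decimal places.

C ≈ 0.65

ΣQ_DR = 54.50 m³/s; V = ΣQ_DR·Δt = 1.962 × 10^5 m³.
Runoff depth d = V / A = 52.46 mm.
C = d / P = 52.46 / 80.2 = 0.65.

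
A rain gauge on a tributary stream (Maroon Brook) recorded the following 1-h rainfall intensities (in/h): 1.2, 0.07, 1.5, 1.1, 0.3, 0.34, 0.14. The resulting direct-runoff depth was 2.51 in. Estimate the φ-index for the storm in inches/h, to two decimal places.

φ ≈ 0.43 in/h

Only the 3 blocks with intensity above φ contribute runoff: 1.2, 1.5, 1.1 in/h.
Σ(I−φ)·Δt = d  ⇒  (1.2+1.5+1.1 − 3φ)·1 = 2.51
φ = (3.800 − 2.51/1) / 3 = 0.43 in/h.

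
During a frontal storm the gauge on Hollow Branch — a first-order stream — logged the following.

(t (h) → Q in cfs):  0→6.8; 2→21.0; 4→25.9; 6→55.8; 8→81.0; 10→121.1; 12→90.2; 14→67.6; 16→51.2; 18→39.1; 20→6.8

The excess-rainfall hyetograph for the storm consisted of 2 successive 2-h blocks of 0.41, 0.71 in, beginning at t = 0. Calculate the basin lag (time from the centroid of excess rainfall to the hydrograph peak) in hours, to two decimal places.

t_L ≈ 7.73 h

Centroid of excess rainfall: t_c = Σ P_i·t̄_i / ΣP_i = 2.2679 h (block centres at 1, 3 h).
Hydrograph peak occurs at t = 10 h, so basin lag t_L = 10 − 2.2679 = 7.73 h.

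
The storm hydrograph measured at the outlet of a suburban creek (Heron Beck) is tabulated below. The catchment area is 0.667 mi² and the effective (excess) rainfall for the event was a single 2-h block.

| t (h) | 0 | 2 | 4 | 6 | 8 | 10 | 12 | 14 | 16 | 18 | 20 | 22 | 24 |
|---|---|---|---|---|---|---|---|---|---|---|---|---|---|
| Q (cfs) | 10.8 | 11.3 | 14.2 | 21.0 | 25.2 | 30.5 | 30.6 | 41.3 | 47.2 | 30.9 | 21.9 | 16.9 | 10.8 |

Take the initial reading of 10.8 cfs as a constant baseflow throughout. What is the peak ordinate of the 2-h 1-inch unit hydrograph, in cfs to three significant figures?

U_p ≈ 45.5 cfs

Direct runoff: 0.0, 0.5, 3.4, 10.2, 14.4, 19.7, 19.8, 30.5, 36.4, 20.1, 11.1, 6.1, 0.0 cfs; ΣQ_DR = 172.2 cfs, peak = 36.4 cfs.
Runoff depth d = ΣQ_DR·Δt / A = 172.2 × 7200 / (0.667 mi²) = 0.8001 in.
The 1-inch UH is the DRH scaled by (1 in)/d, so U_p = 36.4 × 1/0.8001 = 45.5 cfs.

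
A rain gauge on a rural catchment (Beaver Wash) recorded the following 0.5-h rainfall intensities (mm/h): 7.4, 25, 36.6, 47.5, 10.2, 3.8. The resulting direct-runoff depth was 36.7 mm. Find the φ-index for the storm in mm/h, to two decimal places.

Only the 3 blocks with intensity above φ contribute runoff: 25, 36.6, 47.5 mm/h.
Σ(I−φ)·Δt = d  ⇒  (25+36.6+47.5 − 3φ)·0.5 = 36.7
φ = (109.1 − 36.7/0.5) / 3 = 11.90 mm/h.

φ ≈ 11.90 mm/h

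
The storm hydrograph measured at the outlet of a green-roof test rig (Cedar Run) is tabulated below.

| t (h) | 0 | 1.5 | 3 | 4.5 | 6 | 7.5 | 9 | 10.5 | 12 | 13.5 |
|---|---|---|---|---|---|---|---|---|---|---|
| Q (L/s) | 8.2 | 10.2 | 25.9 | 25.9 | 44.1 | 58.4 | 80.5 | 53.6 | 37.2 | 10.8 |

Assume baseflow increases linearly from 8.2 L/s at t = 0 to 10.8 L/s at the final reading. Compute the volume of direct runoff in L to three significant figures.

V ≈ 1.40 × 10^6 L

Direct-runoff ordinates (Q − Q_b): 0.00, 1.71, 17.12, 16.83, 34.74, 48.76, 70.57, 43.38, 26.69, 0.00 L/s.
ΣQ_DR = 259.8 L/s.
With Δt = 1.5 h = 5400 s, V = ΣQ_DR · Δt = 259.8 × 5400 = 1.40 × 10^6 L.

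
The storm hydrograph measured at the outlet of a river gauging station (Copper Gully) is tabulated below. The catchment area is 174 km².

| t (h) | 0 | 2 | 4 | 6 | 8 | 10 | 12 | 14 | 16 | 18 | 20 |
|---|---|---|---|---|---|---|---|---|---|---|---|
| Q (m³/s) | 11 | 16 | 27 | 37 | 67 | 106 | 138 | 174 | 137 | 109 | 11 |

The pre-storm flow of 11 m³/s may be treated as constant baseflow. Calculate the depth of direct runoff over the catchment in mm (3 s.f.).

Direct runoff: 0.0, 5.0, 16.0, 26.0, 56.0, 95.0, 127.0, 163.0, 126.0, 98.0, 0.0 m³/s; ΣQ_DR = 712.0 m³/s.
V = ΣQ_DR · Δt = 712.0 × 7200 s = 5.126 × 10^6 m³.
Over A = 174 km², depth = V / A = 29.5 mm.

d ≈ 29.5 mm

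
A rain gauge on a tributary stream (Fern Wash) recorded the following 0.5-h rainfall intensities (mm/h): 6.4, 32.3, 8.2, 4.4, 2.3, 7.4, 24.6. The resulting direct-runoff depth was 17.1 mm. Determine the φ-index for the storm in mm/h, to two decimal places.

φ ≈ 11.35 mm/h

Only the 2 blocks with intensity above φ contribute runoff: 32.3, 24.6 mm/h.
Σ(I−φ)·Δt = d  ⇒  (32.3+24.6 − 2φ)·0.5 = 17.1
φ = (56.90 − 17.1/0.5) / 2 = 11.35 mm/h.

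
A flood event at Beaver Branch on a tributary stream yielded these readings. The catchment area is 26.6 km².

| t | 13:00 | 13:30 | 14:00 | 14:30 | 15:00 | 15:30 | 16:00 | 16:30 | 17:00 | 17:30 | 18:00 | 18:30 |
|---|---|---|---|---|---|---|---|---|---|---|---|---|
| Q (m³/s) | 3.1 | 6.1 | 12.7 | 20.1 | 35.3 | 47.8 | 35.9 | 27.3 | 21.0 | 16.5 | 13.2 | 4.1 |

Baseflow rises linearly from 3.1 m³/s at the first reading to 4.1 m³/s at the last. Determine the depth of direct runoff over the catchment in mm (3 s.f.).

Direct runoff: 0.00, 2.91, 9.42, 16.73, 31.84, 44.25, 32.25, 23.56, 17.17, 12.58, 9.19, 0.00 m³/s; ΣQ_DR = 199.9 m³/s.
V = ΣQ_DR · Δt = 199.9 × 1800 s = 3.598 × 10^5 m³.
Over A = 26.6 km², depth = V / A = 13.5 mm.

d ≈ 13.5 mm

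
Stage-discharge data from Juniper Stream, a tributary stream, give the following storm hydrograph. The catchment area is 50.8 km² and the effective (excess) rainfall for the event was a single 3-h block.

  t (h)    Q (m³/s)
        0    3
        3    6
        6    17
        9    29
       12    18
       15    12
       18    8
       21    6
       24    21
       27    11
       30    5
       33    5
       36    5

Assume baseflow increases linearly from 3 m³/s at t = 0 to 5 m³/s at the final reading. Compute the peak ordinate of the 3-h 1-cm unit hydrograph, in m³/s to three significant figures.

U_p ≈ 12.8 m³/s

Direct runoff: 0.00, 2.83, 13.67, 25.50, 14.33, 8.17, 4.00, 1.83, 16.67, 6.50, 0.33, 0.17, 0.00 m³/s; ΣQ_DR = 94.00 m³/s, peak = 25.50 m³/s.
Runoff depth d = ΣQ_DR·Δt / A = 94.00 × 10800 / (50.8 km²) = 19.98 mm.
The 1-cm UH is the DRH scaled by (10 mm)/d, so U_p = 25.50 × 10/19.98 = 12.8 m³/s.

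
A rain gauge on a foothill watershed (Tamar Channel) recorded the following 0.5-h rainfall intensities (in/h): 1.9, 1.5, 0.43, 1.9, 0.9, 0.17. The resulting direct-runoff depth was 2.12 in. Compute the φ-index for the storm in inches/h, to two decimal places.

φ ≈ 0.49 in/h

Only the 4 blocks with intensity above φ contribute runoff: 1.9, 1.5, 1.9, 0.9 in/h.
Σ(I−φ)·Δt = d  ⇒  (1.9+1.5+1.9+0.9 − 4φ)·0.5 = 2.12
φ = (6.200 − 2.12/0.5) / 4 = 0.49 in/h.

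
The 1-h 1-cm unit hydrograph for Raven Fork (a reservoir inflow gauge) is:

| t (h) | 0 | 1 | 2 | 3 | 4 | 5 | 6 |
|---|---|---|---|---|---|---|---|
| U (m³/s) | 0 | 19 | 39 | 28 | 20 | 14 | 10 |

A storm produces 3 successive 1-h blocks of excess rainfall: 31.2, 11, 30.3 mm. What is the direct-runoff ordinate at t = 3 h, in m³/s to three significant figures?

Q ≈ 188 m³/s

By discrete convolution, Q_j = Σ (P_i / 10 mm) · U_{j−i}.
At t = 3 h (j=3): Q = (31.2/10)·28 + (11/10)·39 + (30.3/10)·19 = 188 m³/s.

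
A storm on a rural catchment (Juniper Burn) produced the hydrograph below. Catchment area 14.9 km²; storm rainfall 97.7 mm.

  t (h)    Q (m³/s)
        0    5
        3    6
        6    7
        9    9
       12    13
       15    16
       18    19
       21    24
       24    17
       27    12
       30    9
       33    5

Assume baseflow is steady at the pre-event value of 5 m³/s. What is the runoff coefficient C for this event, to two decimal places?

ΣQ_DR = 82.00 m³/s; V = ΣQ_DR·Δt = 8.856 × 10^5 m³.
Runoff depth d = V / A = 59.44 mm.
C = d / P = 59.44 / 97.7 = 0.61.

C ≈ 0.61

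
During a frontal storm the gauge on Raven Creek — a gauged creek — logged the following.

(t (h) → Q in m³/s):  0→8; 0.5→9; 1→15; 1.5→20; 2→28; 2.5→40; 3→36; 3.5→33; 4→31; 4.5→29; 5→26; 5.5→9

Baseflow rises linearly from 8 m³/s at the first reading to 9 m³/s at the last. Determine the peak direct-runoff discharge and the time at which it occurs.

Subtracting baseflow gives direct-runoff ordinates: 0.00, 0.91, 6.82, 11.73, 19.64, 31.55, 27.45, 24.36, 22.27, 20.18, 17.09, 0.00 m³/s.
The maximum is 31.55 m³/s, occurring at the reading for t = 2.5 h.

Q_p = 31.55 m³/s at t = 2.5 h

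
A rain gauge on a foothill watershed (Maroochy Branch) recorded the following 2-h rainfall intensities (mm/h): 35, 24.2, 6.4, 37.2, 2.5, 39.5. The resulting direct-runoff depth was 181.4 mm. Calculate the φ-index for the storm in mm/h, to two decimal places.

Only the 4 blocks with intensity above φ contribute runoff: 35, 24.2, 37.2, 39.5 mm/h.
Σ(I−φ)·Δt = d  ⇒  (35+24.2+37.2+39.5 − 4φ)·2 = 181.4
φ = (135.9 − 181.4/2) / 4 = 11.30 mm/h.

φ ≈ 11.30 mm/h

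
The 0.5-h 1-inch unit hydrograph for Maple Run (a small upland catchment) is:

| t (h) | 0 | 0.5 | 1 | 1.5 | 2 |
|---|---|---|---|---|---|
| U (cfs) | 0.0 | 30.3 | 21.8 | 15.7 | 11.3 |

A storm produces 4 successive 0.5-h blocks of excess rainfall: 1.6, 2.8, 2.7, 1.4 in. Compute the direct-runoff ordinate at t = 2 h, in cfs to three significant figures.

By discrete convolution, Q_j = Σ (P_i / 1 in) · U_{j−i}.
At t = 2 h (j=4): Q = (1.6/1)·11.3 + (2.8/1)·15.7 + (2.7/1)·21.8 + (1.4/1)·30.3 = 163 cfs.

Q ≈ 163 cfs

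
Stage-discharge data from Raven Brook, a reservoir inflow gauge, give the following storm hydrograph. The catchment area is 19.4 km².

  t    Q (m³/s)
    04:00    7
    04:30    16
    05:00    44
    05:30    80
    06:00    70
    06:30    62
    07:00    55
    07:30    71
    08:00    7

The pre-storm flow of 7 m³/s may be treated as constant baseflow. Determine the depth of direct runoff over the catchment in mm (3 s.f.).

Direct runoff: 0.0, 9.0, 37.0, 73.0, 63.0, 55.0, 48.0, 64.0, 0.0 m³/s; ΣQ_DR = 349.0 m³/s.
V = ΣQ_DR · Δt = 349.0 × 1800 s = 6.282 × 10^5 m³.
Over A = 19.4 km², depth = V / A = 32.4 mm.

d ≈ 32.4 mm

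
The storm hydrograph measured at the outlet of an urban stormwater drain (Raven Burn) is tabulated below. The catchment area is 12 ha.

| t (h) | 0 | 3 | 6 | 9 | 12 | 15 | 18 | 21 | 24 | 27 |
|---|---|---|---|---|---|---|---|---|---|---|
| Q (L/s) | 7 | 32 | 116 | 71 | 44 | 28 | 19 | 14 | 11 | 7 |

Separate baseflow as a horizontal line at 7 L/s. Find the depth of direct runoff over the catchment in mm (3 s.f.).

Direct runoff: 0.0, 25.0, 109.0, 64.0, 37.0, 21.0, 12.0, 7.0, 4.0, 0.0 L/s; ΣQ_DR = 279.0 L/s.
V = ΣQ_DR · Δt = 279.0 × 10800 s = 3.013 × 10^6 L.
Over A = 12 ha, depth = V / A = 25.1 mm.

d ≈ 25.1 mm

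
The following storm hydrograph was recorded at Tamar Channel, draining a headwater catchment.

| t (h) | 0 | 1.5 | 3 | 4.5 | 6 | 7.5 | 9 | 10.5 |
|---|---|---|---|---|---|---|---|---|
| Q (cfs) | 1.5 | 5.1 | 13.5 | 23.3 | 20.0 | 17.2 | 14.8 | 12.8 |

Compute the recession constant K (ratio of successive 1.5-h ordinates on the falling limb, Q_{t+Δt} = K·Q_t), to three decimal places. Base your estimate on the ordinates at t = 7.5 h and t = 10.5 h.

K ≈ 0.863

Using the recession-limb readings at t = 7.5 h and t = 10.5 h: Q falls from 17.2 to 12.8 cfs over 2 intervals.
K = (Q₂/Q₁)^(1/2) = (12.8/17.2)^(1/2) = 0.863.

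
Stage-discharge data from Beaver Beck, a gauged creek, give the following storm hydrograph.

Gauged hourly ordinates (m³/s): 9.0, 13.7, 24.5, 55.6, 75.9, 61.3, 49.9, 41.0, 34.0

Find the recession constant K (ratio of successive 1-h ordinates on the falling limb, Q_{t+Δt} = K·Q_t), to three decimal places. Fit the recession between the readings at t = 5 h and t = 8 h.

K ≈ 0.822

Using the recession-limb readings at t = 5 h and t = 8 h: Q falls from 61.3 to 34.0 m³/s over 3 intervals.
K = (Q₂/Q₁)^(1/3) = (34.0/61.3)^(1/3) = 0.822.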